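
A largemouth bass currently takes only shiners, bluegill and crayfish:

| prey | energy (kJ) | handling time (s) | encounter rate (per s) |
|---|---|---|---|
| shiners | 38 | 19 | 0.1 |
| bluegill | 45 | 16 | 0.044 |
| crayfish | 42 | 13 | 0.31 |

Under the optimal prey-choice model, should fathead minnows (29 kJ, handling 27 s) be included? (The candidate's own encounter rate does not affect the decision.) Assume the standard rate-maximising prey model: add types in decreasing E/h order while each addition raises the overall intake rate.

No

On shiners, bluegill and crayfish alone, R = ΣλE/(1+Σλh) = 18.8/7.634 = 2.463 kJ/s.
fathead minnows: E/h = 29/27 = 1.074 kJ/s.
Since 1.074 < R, time spent handling fathead minnows is better spent searching.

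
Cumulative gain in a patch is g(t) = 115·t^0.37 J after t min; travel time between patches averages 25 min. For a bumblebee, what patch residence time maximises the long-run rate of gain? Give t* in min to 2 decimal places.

14.68 min

Maximise g(t)/(T+t): set derivative to zero → g'(t)(T+t) = g(t).
g'(t) = 0.37·115·t^-0.63. Setting 0.37·115·t^-0.63 = 115·t^0.37/(25+t) gives 0.37(25+t) = t, so 0.63·t = 0.37×25.
t* = 0.37×25/0.63 = 14.68 min.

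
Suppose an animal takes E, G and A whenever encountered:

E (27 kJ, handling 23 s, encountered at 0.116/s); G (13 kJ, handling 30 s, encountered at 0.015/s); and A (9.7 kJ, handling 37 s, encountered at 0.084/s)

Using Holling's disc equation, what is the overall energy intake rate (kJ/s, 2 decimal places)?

0.57 kJ/s

Energy encountered per unit search time: 0.116×27 + 0.015×13 + 0.084×9.7 = 4.142 kJ/s.
Handling time per unit search time: 0.116×23 + 0.015×30 + 0.084×37 = 6.226.
Rate = 4.142/(1 + 6.226) = 0.5732 kJ/s.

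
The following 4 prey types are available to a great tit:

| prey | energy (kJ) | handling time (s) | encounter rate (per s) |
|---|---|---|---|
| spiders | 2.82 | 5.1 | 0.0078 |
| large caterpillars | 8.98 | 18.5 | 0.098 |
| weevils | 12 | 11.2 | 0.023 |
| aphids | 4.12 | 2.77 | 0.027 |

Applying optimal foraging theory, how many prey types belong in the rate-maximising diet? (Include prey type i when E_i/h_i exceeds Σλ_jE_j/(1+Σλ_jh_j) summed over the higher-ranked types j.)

E/h in descending order: aphids 1.49, weevils 1.07, spiders 0.553, large caterpillars 0.485 kJ/s. The optimal diet is the largest prefix of this list for which every included type satisfies E_i/h_i > R on the types above it.
Rate on top 1: 0.1035. weevils: 1.07 > 0.1035 → include.
Rate on top 2: 0.2906. spiders: 0.553 > 0.2906 → include.
Rate on top 3: 0.2982. large caterpillars: 0.485 > 0.2982 → include.
Optimal diet: aphids, weevils, spiders, large caterpillars — 4 of 4 types.

4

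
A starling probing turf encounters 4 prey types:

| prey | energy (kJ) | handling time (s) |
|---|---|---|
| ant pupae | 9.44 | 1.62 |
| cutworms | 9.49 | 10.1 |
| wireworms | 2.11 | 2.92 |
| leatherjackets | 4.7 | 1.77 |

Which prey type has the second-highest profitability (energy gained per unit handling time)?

Profitability E/h (kJ/s): ant pupae = 9.44/1.62 = 5.83, cutworms = 9.49/10.1 = 0.94, wireworms = 2.11/2.92 = 0.723, leatherjackets = 4.7/1.77 = 2.66.
Ranked: ant pupae > leatherjackets > cutworms > wireworms.

leatherjackets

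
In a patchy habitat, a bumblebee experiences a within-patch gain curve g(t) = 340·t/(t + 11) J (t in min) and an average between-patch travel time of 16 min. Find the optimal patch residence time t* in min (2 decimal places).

By the marginal value theorem, leave when the instantaneous gain rate g'(t) equals the habitat-wide average g(t)/(T + t).
g'(t) = 340·11/(t + 11)². Setting 340·11/(t+11)² = 340t/[(t+11)(16+t)] gives 11(16+t) = t(t+11), so t² = 11×16 = 176.
t* = √176 = 13.27 min.

13.27 min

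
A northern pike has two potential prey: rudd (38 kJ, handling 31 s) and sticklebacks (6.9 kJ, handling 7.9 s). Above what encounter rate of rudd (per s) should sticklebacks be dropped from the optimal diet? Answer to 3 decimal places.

0.080 per s

The zero-one rule: include sticklebacks iff E₂/h₂ > λE₁/(1+λh₁). Equality gives the switch point.
λE₁h₂ = E₂ + λE₂h₁ ⇒ λ = E₂/(E₁h₂ − E₂h₁) = 6.9/(300.2 − 213.9) = 0.07995 per s.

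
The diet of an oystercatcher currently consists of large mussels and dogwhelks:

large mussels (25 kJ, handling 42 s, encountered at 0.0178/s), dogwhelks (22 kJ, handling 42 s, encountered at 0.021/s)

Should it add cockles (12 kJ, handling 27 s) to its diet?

Yes

On large mussels and dogwhelks alone, R = ΣλE/(1+Σλh) = 0.907/2.63 = 0.3449 kJ/s.
Profitability of cockles: 12/27 = 0.4444 kJ/s.
0.4444 > 0.3449, so adding cockles raises the average — include it.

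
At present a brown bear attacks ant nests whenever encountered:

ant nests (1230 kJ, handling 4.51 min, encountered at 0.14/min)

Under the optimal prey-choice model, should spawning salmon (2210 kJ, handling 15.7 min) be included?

Yes

Current rate: (0.14×1230)/(1 + 0.14×4.51) = 105.6 kJ/min.
spawning salmon: E/h = 2210/15.7 = 140.8 kJ/min.
140.8 > 105.6, so adding spawning salmon raises the average — include it.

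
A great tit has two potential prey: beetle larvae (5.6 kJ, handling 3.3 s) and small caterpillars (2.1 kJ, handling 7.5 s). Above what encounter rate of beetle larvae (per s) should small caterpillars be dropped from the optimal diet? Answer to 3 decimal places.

0.060 per s

Drop small caterpillars once their profitability E₂/h₂ falls below the rate achievable on beetle larvae alone: E₂/h₂ = λE₁/(1 + λh₁).
Solve for λ: λE₁h₂ = E₂(1 + λh₁) → λ(E₁h₂ − E₂h₁) = E₂ → λ = E₂/(E₁h₂ − E₂h₁).
λ = 2.1/(5.6×7.5 − 2.1×3.3) = 2.1/35.07 = 0.05988 per s.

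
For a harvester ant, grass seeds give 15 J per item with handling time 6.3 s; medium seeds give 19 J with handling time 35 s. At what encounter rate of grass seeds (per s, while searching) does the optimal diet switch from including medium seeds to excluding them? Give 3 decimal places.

The zero-one rule: include medium seeds iff E₂/h₂ > λE₁/(1+λh₁). Equality gives the switch point.
λE₁h₂ = E₂ + λE₂h₁ ⇒ λ = E₂/(E₁h₂ − E₂h₁) = 19/(525 − 119.7) = 0.04688 per s.

0.047 per s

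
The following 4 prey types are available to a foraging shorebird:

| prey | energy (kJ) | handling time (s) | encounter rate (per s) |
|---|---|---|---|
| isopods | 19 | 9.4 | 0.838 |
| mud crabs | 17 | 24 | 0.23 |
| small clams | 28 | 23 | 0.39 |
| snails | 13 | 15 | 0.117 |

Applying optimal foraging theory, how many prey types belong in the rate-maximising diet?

1

Rank by E/h (kJ/s): isopods 2.02, small clams 1.22, snails 0.867, mud crabs 0.708. Include each in turn until the next type's E/h falls below the running intake rate.
Rate on top 1: 1.794. small clams: 1.22 < 1.794 → exclude; stop.
Optimal diet: isopods — 1 of 4 types.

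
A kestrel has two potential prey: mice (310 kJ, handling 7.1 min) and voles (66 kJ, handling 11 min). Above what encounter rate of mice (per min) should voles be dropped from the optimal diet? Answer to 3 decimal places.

0.022 per min

At the threshold, the rate on mice alone equals the profitability of voles: λ·310/(1 + λ·7.1) = 66/11 = 6.
Rearranging, λ(310 − 6×7.1) = 6, so λ = 6/267.4 = 0.02244 per min.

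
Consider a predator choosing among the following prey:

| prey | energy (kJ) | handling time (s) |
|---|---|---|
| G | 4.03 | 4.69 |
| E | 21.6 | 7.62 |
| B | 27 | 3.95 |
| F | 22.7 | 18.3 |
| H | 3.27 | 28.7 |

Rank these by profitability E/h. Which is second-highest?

Profitability E/h (kJ/s): G = 4.03/4.69 = 0.859, E = 21.6/7.62 = 2.83, B = 27/3.95 = 6.84, F = 22.7/18.3 = 1.24, H = 3.27/28.7 = 0.114.
Ranked: B > E > F > G > H.

E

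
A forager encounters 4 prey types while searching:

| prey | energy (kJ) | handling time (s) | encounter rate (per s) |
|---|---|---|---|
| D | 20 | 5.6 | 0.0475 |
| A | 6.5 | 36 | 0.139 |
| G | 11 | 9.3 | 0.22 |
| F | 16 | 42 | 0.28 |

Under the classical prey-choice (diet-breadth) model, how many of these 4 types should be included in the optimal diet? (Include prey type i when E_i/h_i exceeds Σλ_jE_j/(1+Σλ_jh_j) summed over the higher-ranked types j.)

Profitabilities (E/h, kJ/s): D 3.57, G 1.18, F 0.381, A 0.181. Add prey in this order while the next type's profitability exceeds the intake rate on those already taken.
Rate on top 1: 0.7504. G: 1.18 > 0.7504 → include.
Rate on top 2: 1.018. F: 0.381 < 1.018 → exclude; stop.
Optimal diet: D, G — 2 of 4 types.

2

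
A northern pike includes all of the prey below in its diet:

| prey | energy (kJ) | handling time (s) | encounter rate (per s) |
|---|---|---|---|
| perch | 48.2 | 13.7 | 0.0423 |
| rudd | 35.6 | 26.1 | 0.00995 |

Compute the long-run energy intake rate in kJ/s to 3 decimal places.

1.301 kJ/s

R = Σλ_iE_i / (1 + Σλ_ih_i)
Numerator: 0.0423×48.2 + 0.00995×35.6 = 2.393
Denominator: 1 + 0.0423×13.7 + 0.00995×26.1 = 1.839
R = 2.393/1.839 = 1.301 kJ/s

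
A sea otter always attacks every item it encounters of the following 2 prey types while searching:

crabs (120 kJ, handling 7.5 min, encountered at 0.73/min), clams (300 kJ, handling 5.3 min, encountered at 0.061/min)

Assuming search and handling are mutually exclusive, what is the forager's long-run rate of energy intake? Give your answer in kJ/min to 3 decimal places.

15.577 kJ/min

R = (0.73×120 + 0.061×300) / (1 + 0.73×7.5 + 0.061×5.3) = 105.9/6.798 = 15.58 kJ/min.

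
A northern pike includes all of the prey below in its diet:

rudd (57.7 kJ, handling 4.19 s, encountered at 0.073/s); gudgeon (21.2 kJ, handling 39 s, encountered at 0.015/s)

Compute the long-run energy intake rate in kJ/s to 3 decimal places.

2.396 kJ/s

Energy encountered per unit search time: 0.073×57.7 + 0.015×21.2 = 4.53 kJ/s.
Handling time per unit search time: 0.073×4.19 + 0.015×39 = 0.8909.
Rate = 4.53/(1 + 0.8909) = 2.396 kJ/s.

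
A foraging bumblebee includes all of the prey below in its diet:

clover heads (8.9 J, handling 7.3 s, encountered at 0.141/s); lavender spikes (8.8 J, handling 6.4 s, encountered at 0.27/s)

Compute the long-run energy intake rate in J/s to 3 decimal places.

0.966 J/s

Energy encountered per unit search time: 0.141×8.9 + 0.27×8.8 = 3.631 J/s.
Handling time per unit search time: 0.141×7.3 + 0.27×6.4 = 2.757.
Rate = 3.631/(1 + 2.757) = 0.9664 J/s.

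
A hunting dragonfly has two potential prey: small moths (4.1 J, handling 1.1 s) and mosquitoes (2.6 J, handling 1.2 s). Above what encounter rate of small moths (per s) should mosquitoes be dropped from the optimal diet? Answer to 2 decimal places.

The zero-one rule: include mosquitoes iff E₂/h₂ > λE₁/(1+λh₁). Equality gives the switch point.
λE₁h₂ = E₂ + λE₂h₁ ⇒ λ = E₂/(E₁h₂ − E₂h₁) = 2.6/(4.92 − 2.86) = 1.262 per s.

1.26 per s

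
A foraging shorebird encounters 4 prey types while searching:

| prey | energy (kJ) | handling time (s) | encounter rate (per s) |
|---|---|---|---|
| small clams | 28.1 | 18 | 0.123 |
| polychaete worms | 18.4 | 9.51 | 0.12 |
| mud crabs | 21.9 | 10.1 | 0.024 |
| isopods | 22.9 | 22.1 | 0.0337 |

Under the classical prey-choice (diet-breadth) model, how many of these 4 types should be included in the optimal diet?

E/h in descending order: mud crabs 2.17, polychaete worms 1.93, small clams 1.56, isopods 1.04 kJ/s. The optimal diet is the largest prefix of this list for which every included type satisfies E_i/h_i > R on the types above it.
Rate on top 1: 0.4231. polychaete worms: 1.93 > 0.4231 → include.
Rate on top 2: 1.147. small clams: 1.56 > 1.147 → include.
Rate on top 3: 1.346. isopods: 1.04 < 1.346 → exclude; stop.
Optimal diet: mud crabs, polychaete worms, small clams — 3 of 4 types.

3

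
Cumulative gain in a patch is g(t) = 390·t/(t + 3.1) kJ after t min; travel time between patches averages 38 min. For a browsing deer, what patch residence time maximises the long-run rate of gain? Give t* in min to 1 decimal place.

10.9 min

Maximise g(t)/(T+t): set derivative to zero → g'(t)(T+t) = g(t).
g'(t) = 390·3.1/(t + 3.1)². Setting 390·3.1/(t+3.1)² = 390t/[(t+3.1)(38+t)] gives 3.1(38+t) = t(t+3.1), so t² = 3.1×38 = 117.8.
t* = √117.8 = 10.85 min.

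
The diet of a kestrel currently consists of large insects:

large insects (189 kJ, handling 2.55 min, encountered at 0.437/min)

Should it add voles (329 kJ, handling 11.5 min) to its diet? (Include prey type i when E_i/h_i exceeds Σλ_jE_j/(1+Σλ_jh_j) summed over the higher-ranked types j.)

No

On large insects alone, R = ΣλE/(1+Σλh) = 82.59/2.114 = 39.06 kJ/min.
Profitability of voles: 329/11.5 = 28.61 kJ/min.
28.61 < 39.06, so adding voles would lower the average — exclude it.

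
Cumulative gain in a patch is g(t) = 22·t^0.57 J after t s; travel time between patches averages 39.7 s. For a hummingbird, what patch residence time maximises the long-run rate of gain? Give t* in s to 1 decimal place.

52.6 s

By the marginal value theorem, leave when the instantaneous gain rate g'(t) equals the habitat-wide average g(t)/(T + t).
g'(t) = 0.57·22·t^-0.43. Setting 0.57·22·t^-0.43 = 22·t^0.57/(39.7+t) gives 0.57(39.7+t) = t, so 0.43·t = 0.57×39.7.
t* = 0.57×39.7/0.43 = 52.63 s.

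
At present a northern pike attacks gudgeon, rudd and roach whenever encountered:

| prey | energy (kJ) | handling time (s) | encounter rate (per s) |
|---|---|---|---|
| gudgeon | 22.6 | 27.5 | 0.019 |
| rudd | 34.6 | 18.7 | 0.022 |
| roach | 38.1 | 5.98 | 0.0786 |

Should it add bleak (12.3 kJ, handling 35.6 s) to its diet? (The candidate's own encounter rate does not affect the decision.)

No

On gudgeon, rudd and roach alone, R = ΣλE/(1+Σλh) = 4.185/2.404 = 1.741 kJ/s.
bleak: E/h = 12.3/35.6 = 0.3455 kJ/s.
Since 0.3455 < R, time spent handling bleak is better spent searching.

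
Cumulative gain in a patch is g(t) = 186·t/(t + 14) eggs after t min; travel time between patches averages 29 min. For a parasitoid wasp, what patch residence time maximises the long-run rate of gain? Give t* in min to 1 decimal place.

20.1 min

Optimal t* satisfies g'(t*) = g(t*)/(T + t*).
g'(t) = 186·14/(t + 14)². Setting 186·14/(t+14)² = 186t/[(t+14)(29+t)] gives 14(29+t) = t(t+14), so t² = 14×29 = 406.
t* = √406 = 20.15 min.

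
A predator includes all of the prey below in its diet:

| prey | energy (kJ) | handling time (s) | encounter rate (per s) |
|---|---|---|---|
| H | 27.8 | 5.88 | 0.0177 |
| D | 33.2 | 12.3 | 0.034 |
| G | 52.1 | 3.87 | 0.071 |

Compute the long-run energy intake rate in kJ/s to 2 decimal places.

2.96 kJ/s

Energy encountered per unit search time: 0.0177×27.8 + 0.034×33.2 + 0.071×52.1 = 5.32 kJ/s.
Handling time per unit search time: 0.0177×5.88 + 0.034×12.3 + 0.071×3.87 = 0.797.
Rate = 5.32/(1 + 0.797) = 2.96 kJ/s.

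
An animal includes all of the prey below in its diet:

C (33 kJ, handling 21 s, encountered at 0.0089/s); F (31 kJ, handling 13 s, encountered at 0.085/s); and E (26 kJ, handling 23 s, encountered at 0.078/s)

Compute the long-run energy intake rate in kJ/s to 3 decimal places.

1.213 kJ/s

R = Σλ_iE_i / (1 + Σλ_ih_i)
Numerator: 0.0089×33 + 0.085×31 + 0.078×26 = 4.957
Denominator: 1 + 0.0089×21 + 0.085×13 + 0.078×23 = 4.086
R = 4.957/4.086 = 1.213 kJ/s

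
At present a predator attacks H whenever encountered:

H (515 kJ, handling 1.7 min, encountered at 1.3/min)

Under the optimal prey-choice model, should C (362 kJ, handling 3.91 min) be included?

No

On H alone, R = ΣλE/(1+Σλh) = 669.5/3.21 = 208.6 kJ/min.
Profitability of C: 362/3.91 = 92.58 kJ/min.
92.58 < 208.6, so adding C would lower the average — exclude it.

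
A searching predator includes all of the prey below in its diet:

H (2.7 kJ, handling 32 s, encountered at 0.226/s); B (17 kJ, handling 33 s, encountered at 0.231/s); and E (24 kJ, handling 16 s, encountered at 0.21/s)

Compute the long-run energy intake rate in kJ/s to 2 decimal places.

0.50 kJ/s

R = (0.226×2.7 + 0.231×17 + 0.21×24) / (1 + 0.226×32 + 0.231×33 + 0.21×16) = 9.577/19.21 = 0.4984 kJ/s.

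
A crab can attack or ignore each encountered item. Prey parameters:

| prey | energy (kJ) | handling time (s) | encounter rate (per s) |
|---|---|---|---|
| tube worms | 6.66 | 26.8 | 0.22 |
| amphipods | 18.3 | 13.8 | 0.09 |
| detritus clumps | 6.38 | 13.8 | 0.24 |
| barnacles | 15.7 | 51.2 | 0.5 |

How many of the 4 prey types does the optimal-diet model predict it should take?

Rank by E/h (kJ/s): amphipods 1.33, detritus clumps 0.462, barnacles 0.307, tube worms 0.249. Include each in turn until the next type's E/h falls below the running intake rate.
Rate on top 1: 0.7346. detritus clumps: 0.462 < 0.7346 → exclude; stop.
Optimal diet: amphipods — 1 of 4 types.

1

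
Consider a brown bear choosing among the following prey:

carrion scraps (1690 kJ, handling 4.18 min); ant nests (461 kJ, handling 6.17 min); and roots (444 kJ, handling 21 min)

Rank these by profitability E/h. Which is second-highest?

ant nests

In descending order of E/h:
carrion scraps: 1690/4.18 = 404 kJ/min
ant nests: 461/6.17 = 74.7 kJ/min
roots: 444/21 = 21.1 kJ/min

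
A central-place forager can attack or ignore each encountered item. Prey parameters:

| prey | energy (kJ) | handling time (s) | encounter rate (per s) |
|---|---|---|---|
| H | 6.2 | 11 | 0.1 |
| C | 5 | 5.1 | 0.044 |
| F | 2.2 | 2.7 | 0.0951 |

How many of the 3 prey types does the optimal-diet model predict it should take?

E/h in descending order: C 0.98, F 0.815, H 0.564 kJ/s. The optimal diet is the largest prefix of this list for which every included type satisfies E_i/h_i > R on the types above it.
Rate on top 1: 0.1797. F: 0.815 > 0.1797 → include.
Rate on top 2: 0.2898. H: 0.564 > 0.2898 → include.
Optimal diet: C, F, H — 3 of 3 types.

3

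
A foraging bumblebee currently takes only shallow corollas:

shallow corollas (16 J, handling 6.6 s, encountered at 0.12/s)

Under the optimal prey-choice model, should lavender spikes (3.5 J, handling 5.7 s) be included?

No

On shallow corollas alone, R = ΣλE/(1+Σλh) = 1.92/1.792 = 1.071 J/s.
Profitability of lavender spikes: 3.5/5.7 = 0.614 J/s.
Since 0.614 < R, time spent handling lavender spikes is better spent searching.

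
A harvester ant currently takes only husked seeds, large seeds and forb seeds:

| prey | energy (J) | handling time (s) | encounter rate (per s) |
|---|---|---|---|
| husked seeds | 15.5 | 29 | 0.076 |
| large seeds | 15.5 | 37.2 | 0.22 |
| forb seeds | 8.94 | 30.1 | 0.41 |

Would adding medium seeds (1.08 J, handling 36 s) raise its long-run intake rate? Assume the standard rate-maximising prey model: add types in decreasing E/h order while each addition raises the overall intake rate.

No

Current rate: (0.076×15.5 + 0.22×15.5 + 0.41×8.94)/(1 + 0.076×29 + 0.22×37.2 + 0.41×30.1) = 0.3478 J/s.
medium seeds: E/h = 1.08/36 = 0.03 J/s.
Since 0.03 < R, time spent handling medium seeds is better spent searching.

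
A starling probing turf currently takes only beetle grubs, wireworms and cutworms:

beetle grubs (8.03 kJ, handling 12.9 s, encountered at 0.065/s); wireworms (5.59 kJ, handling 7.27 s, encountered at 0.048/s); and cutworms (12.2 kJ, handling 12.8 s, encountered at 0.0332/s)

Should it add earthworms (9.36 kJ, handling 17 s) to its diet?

On beetle grubs, wireworms and cutworms alone, R = ΣλE/(1+Σλh) = 1.195/2.612 = 0.4575 kJ/s.
Profitability of earthworms: 9.36/17 = 0.5506 kJ/s.
Since 0.5506 > R, including earthworms increases the long-run rate.

Yes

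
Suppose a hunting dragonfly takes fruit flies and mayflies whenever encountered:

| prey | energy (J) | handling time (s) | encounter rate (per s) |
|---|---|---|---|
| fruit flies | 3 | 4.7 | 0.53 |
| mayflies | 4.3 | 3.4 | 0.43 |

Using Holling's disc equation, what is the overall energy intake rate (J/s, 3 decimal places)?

0.694 J/s

R = Σλ_iE_i / (1 + Σλ_ih_i)
Numerator: 0.53×3 + 0.43×4.3 = 3.439
Denominator: 1 + 0.53×4.7 + 0.43×3.4 = 4.953
R = 3.439/4.953 = 0.6943 J/s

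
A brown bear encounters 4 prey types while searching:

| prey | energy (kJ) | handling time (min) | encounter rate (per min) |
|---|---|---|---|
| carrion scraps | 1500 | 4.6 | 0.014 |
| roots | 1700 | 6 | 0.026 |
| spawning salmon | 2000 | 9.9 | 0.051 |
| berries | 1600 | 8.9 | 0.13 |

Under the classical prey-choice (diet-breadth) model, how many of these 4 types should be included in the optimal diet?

Profitabilities (E/h, kJ/min): carrion scraps 326, roots 283, spawning salmon 202, berries 180. Add prey in this order while the next type's profitability exceeds the intake rate on those already taken.
Rate on top 1: 19.73. roots: 283 > 19.73 → include.
Rate on top 2: 53.43. spawning salmon: 202 > 53.43 → include.
Rate on top 3: 96.91. berries: 180 > 96.91 → include.
Optimal diet: carrion scraps, roots, spawning salmon, berries — 4 of 4 types.

4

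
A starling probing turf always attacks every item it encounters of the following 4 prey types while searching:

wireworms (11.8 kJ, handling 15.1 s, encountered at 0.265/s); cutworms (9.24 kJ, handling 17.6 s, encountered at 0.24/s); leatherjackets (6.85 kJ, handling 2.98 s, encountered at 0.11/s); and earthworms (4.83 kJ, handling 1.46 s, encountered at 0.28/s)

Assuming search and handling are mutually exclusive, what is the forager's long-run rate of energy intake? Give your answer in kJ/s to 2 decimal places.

0.75 kJ/s

R = (0.265×11.8 + 0.24×9.24 + 0.11×6.85 + 0.28×4.83) / (1 + 0.265×15.1 + 0.24×17.6 + 0.11×2.98 + 0.28×1.46) = 7.45/9.962 = 0.7479 kJ/s.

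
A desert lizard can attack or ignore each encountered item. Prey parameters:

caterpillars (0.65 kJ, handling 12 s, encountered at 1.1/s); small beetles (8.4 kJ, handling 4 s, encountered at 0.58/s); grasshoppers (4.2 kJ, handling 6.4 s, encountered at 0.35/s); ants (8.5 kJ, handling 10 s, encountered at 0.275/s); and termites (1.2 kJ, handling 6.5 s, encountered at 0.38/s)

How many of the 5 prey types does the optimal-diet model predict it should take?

1

Rank by E/h (kJ/s): small beetles 2.1, ants 0.85, grasshoppers 0.656, termites 0.185, caterpillars 0.0542. Include each in turn until the next type's E/h falls below the running intake rate.
Rate on top 1: 1.467. ants: 0.85 < 1.467 → exclude; stop.
Optimal diet: small beetles — 1 of 5 types.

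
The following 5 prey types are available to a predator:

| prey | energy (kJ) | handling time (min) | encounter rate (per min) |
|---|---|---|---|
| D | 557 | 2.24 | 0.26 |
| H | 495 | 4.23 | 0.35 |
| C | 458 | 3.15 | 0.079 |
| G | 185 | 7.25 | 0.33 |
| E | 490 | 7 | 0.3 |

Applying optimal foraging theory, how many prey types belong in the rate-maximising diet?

Rank by E/h (kJ/min): D 249, C 145, H 117, E 70, G 25.5. Include each in turn until the next type's E/h falls below the running intake rate.
Rate on top 1: 91.52. C: 145 > 91.52 → include.
Rate on top 2: 98.84. H: 117 > 98.84 → include.
Rate on top 3: 107. E: 70 < 107 → exclude; stop.
Optimal diet: D, C, H — 3 of 5 types.

3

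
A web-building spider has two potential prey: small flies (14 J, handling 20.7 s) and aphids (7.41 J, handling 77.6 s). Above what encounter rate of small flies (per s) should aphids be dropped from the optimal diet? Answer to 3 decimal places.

0.008 per s

Drop aphids once their profitability E₂/h₂ falls below the rate achievable on small flies alone: E₂/h₂ = λE₁/(1 + λh₁).
Solve for λ: λE₁h₂ = E₂(1 + λh₁) → λ(E₁h₂ − E₂h₁) = E₂ → λ = E₂/(E₁h₂ − E₂h₁).
λ = 7.41/(14×77.6 − 7.41×20.7) = 7.41/933 = 0.007942 per s.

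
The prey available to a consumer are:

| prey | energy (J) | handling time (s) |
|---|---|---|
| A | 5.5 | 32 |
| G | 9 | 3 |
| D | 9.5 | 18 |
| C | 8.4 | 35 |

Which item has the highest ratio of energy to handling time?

Profitability E/h (J/s): A = 5.5/32 = 0.172, G = 9/3 = 3, D = 9.5/18 = 0.528, C = 8.4/35 = 0.24.
Ranked: G > D > C > A.

G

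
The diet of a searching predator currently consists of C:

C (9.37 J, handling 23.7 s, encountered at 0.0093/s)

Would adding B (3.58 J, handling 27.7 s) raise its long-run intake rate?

Yes

Current rate: (0.0093×9.37)/(1 + 0.0093×23.7) = 0.0714 J/s.
B: E/h = 3.58/27.7 = 0.1292 J/s.
Since 0.1292 > R, including B increases the long-run rate.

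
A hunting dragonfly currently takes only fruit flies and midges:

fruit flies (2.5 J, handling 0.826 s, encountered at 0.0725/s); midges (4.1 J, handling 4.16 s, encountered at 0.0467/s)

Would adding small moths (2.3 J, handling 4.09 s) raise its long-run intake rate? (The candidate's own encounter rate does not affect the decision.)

Current rate: (0.0725×2.5 + 0.0467×4.1)/(1 + 0.0725×0.826 + 0.0467×4.16) = 0.2972 J/s.
small moths: E/h = 2.3/4.09 = 0.5623 J/s.
Since 0.5623 > R, including small moths increases the long-run rate.

Yes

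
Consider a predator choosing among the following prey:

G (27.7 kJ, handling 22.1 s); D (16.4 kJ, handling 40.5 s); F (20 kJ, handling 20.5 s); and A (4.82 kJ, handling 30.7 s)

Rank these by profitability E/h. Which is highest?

In descending order of E/h:
G: 27.7/22.1 = 1.25 kJ/s
F: 20/20.5 = 0.976 kJ/s
D: 16.4/40.5 = 0.405 kJ/s
A: 4.82/30.7 = 0.157 kJ/s

G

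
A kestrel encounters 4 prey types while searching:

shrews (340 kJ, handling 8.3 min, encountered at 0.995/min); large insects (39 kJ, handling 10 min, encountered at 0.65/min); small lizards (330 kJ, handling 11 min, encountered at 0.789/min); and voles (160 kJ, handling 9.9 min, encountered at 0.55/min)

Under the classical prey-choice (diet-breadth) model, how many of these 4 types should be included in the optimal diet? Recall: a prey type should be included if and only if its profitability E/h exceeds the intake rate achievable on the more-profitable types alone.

1

E/h in descending order: shrews 41, small lizards 30, voles 16.2, large insects 3.9 kJ/min. The optimal diet is the largest prefix of this list for which every included type satisfies E_i/h_i > R on the types above it.
Rate on top 1: 36.54. small lizards: 30 < 36.54 → exclude; stop.
Optimal diet: shrews — 1 of 4 types.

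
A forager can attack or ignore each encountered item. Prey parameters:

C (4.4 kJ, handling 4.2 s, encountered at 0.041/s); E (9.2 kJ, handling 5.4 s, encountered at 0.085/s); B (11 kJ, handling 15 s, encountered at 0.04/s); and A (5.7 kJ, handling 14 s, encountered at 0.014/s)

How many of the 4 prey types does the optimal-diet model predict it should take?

3

E/h in descending order: E 1.7, C 1.05, B 0.733, A 0.407 kJ/s. The optimal diet is the largest prefix of this list for which every included type satisfies E_i/h_i > R on the types above it.
Rate on top 1: 0.536. C: 1.05 > 0.536 → include.
Rate on top 2: 0.59. B: 0.733 > 0.59 → include.
Rate on top 3: 0.6285. A: 0.407 < 0.6285 → exclude; stop.
Optimal diet: E, C, B — 3 of 4 types.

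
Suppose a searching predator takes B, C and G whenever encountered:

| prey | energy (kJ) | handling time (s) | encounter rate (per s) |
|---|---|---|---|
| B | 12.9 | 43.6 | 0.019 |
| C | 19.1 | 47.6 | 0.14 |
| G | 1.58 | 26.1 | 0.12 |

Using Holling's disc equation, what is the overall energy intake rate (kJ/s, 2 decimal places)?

R = Σλ_iE_i / (1 + Σλ_ih_i)
Numerator: 0.019×12.9 + 0.14×19.1 + 0.12×1.58 = 3.109
Denominator: 1 + 0.019×43.6 + 0.14×47.6 + 0.12×26.1 = 11.62
R = 3.109/11.62 = 0.2674 kJ/s

0.27 kJ/s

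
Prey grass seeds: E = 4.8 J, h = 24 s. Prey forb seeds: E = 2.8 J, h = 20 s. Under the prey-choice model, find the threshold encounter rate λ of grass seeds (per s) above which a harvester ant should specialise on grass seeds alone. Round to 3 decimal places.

0.097 per s

The zero-one rule: include forb seeds iff E₂/h₂ > λE₁/(1+λh₁). Equality gives the switch point.
λE₁h₂ = E₂ + λE₂h₁ ⇒ λ = E₂/(E₁h₂ − E₂h₁) = 2.8/(96 − 67.2) = 0.09722 per s.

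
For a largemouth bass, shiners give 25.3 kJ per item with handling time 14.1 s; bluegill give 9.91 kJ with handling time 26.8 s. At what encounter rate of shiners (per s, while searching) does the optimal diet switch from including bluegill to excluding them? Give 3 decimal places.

At the threshold, the rate on shiners alone equals the profitability of bluegill: λ·25.3/(1 + λ·14.1) = 9.91/26.8 = 0.3698.
Rearranging, λ(25.3 − 0.3698×14.1) = 0.3698, so λ = 0.3698/20.09 = 0.01841 per s.

0.018 per s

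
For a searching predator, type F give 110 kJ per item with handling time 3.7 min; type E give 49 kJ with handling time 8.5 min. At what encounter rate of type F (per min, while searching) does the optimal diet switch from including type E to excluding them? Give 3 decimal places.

0.065 per min

The zero-one rule: include type E iff E₂/h₂ > λE₁/(1+λh₁). Equality gives the switch point.
λE₁h₂ = E₂ + λE₂h₁ ⇒ λ = E₂/(E₁h₂ − E₂h₁) = 49/(935 − 181.3) = 0.06501 per min.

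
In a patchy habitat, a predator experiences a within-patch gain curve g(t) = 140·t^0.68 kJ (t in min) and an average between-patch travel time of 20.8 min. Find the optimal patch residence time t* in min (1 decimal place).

44.2 min

Maximise g(t)/(T+t): set derivative to zero → g'(t)(T+t) = g(t).
g'(t) = 0.68·140·t^-0.32. Setting 0.68·140·t^-0.32 = 140·t^0.68/(20.8+t) gives 0.68(20.8+t) = t, so 0.32·t = 0.68×20.8.
t* = 0.68×20.8/0.32 = 44.2 min.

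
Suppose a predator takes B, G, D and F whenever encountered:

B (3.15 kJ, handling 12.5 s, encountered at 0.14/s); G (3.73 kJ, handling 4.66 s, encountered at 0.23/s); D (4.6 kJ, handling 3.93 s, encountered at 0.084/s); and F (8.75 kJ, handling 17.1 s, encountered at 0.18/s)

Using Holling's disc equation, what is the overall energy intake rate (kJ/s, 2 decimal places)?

Energy encountered per unit search time: 0.14×3.15 + 0.23×3.73 + 0.084×4.6 + 0.18×8.75 = 3.26 kJ/s.
Handling time per unit search time: 0.14×12.5 + 0.23×4.66 + 0.084×3.93 + 0.18×17.1 = 6.23.
Rate = 3.26/(1 + 6.23) = 0.4509 kJ/s.

0.45 kJ/s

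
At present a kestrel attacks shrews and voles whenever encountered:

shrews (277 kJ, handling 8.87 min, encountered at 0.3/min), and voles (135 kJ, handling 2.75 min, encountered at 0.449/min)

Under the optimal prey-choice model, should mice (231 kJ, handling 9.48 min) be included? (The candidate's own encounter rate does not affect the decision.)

On shrews and voles alone, R = ΣλE/(1+Σλh) = 143.7/4.896 = 29.36 kJ/min.
mice: E/h = 231/9.48 = 24.37 kJ/min.
Since 24.37 < R, time spent handling mice is better spent searching.

No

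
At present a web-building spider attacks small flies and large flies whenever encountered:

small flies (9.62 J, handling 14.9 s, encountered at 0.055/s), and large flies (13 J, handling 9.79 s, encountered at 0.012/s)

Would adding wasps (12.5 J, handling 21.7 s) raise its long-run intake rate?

Yes

Intake rate on the current diet: R = (0.055×9.62 + 0.012×13) / (1 + 0.055×14.9 + 0.012×9.79) = 0.6851/1.937 = 0.3537 J/s.
wasps: E/h = 12.5/21.7 = 0.576 J/s.
Since 0.576 > R, including wasps increases the long-run rate.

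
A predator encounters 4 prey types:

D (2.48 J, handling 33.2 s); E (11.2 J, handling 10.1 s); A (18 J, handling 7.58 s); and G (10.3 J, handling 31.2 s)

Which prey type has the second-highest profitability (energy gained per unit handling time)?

E

In descending order of E/h:
A: 18/7.58 = 2.37 J/s
E: 11.2/10.1 = 1.11 J/s
G: 10.3/31.2 = 0.33 J/s
D: 2.48/33.2 = 0.0747 J/s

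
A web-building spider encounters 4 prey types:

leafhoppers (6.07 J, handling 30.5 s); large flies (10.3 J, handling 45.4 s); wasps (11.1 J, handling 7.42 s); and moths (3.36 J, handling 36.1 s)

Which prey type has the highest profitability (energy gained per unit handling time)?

Profitability E/h (J/s): leafhoppers = 6.07/30.5 = 0.199, large flies = 10.3/45.4 = 0.227, wasps = 11.1/7.42 = 1.5, moths = 3.36/36.1 = 0.0931.
Ranked: wasps > large flies > leafhoppers > moths.

wasps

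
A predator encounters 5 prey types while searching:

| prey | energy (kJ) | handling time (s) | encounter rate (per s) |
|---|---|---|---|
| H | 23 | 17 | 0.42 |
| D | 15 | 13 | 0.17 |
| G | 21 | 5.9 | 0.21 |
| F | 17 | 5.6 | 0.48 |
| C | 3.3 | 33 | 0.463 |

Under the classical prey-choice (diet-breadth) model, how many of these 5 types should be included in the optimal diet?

E/h in descending order: G 3.56, F 3.04, H 1.35, D 1.15, C 0.1 kJ/s. The optimal diet is the largest prefix of this list for which every included type satisfies E_i/h_i > R on the types above it.
Rate on top 1: 1.97. F: 3.04 > 1.97 → include.
Rate on top 2: 2.551. H: 1.35 < 2.551 → exclude; stop.
Optimal diet: G, F — 2 of 5 types.

2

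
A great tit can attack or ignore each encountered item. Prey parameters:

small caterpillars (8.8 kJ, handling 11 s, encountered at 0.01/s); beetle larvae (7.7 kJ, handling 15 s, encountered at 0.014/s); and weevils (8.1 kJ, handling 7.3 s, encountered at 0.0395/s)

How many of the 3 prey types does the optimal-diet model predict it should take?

E/h in descending order: weevils 1.11, small caterpillars 0.8, beetle larvae 0.513 kJ/s. The optimal diet is the largest prefix of this list for which every included type satisfies E_i/h_i > R on the types above it.
Rate on top 1: 0.2483. small caterpillars: 0.8 > 0.2483 → include.
Rate on top 2: 0.2917. beetle larvae: 0.513 > 0.2917 → include.
Optimal diet: weevils, small caterpillars, beetle larvae — 3 of 3 types.

3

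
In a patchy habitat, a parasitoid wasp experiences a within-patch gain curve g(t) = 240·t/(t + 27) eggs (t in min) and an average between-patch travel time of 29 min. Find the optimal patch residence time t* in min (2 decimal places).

27.98 min

Maximise g(t)/(T+t): set derivative to zero → g'(t)(T+t) = g(t).
g'(t) = 240·27/(t + 27)². Setting 240·27/(t+27)² = 240t/[(t+27)(29+t)] gives 27(29+t) = t(t+27), so t² = 27×29 = 783.
t* = √783 = 27.98 min.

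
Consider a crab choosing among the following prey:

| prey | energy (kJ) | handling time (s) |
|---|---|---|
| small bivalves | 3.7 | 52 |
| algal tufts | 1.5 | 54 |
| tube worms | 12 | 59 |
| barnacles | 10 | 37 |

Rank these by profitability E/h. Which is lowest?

algal tufts

In descending order of E/h:
barnacles: 10/37 = 0.27 kJ/s
tube worms: 12/59 = 0.203 kJ/s
small bivalves: 3.7/52 = 0.0712 kJ/s
algal tufts: 1.5/54 = 0.0278 kJ/s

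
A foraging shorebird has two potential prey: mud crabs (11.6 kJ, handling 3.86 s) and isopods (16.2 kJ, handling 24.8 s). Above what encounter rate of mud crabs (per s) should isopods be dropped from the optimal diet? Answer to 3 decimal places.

0.072 per s

The zero-one rule: include isopods iff E₂/h₂ > λE₁/(1+λh₁). Equality gives the switch point.
λE₁h₂ = E₂ + λE₂h₁ ⇒ λ = E₂/(E₁h₂ − E₂h₁) = 16.2/(287.7 − 62.53) = 0.07195 per s.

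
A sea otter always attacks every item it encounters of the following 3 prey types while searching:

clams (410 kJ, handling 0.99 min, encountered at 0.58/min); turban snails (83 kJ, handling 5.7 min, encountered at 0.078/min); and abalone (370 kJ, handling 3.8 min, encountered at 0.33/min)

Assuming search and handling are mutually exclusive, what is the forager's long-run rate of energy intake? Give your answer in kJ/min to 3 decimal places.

111.945 kJ/min

Energy encountered per unit search time: 0.58×410 + 0.078×83 + 0.33×370 = 366.4 kJ/min.
Handling time per unit search time: 0.58×0.99 + 0.078×5.7 + 0.33×3.8 = 2.273.
Rate = 366.4/(1 + 2.273) = 111.9 kJ/min.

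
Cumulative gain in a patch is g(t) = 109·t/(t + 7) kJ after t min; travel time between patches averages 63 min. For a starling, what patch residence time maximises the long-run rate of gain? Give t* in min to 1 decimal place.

Optimal t* satisfies g'(t*) = g(t*)/(T + t*).
g'(t) = 109·7/(t + 7)². Setting 109·7/(t+7)² = 109t/[(t+7)(63+t)] gives 7(63+t) = t(t+7), so t² = 7×63 = 441.
t* = √441 = 21 min.

21.0 min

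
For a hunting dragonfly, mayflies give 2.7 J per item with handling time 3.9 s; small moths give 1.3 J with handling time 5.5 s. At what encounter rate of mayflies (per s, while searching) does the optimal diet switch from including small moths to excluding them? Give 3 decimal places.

0.133 per s

Drop small moths once their profitability E₂/h₂ falls below the rate achievable on mayflies alone: E₂/h₂ = λE₁/(1 + λh₁).
Solve for λ: λE₁h₂ = E₂(1 + λh₁) → λ(E₁h₂ − E₂h₁) = E₂ → λ = E₂/(E₁h₂ − E₂h₁).
λ = 1.3/(2.7×5.5 − 1.3×3.9) = 1.3/9.78 = 0.1329 per s.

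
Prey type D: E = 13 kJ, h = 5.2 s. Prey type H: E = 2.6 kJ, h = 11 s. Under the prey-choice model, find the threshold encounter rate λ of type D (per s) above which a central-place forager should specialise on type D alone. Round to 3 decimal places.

The zero-one rule: include type H iff E₂/h₂ > λE₁/(1+λh₁). Equality gives the switch point.
λE₁h₂ = E₂ + λE₂h₁ ⇒ λ = E₂/(E₁h₂ − E₂h₁) = 2.6/(143 − 13.52) = 0.02008 per s.

0.020 per s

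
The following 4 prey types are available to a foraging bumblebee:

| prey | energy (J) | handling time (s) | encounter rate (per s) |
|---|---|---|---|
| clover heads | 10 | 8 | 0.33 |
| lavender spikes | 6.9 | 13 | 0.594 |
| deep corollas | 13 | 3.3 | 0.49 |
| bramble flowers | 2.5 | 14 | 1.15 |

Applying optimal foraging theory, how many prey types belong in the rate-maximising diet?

Profitabilities (E/h, J/s): deep corollas 3.94, clover heads 1.25, lavender spikes 0.531, bramble flowers 0.179. Add prey in this order while the next type's profitability exceeds the intake rate on those already taken.
Rate on top 1: 2.434. clover heads: 1.25 < 2.434 → exclude; stop.
Optimal diet: deep corollas — 1 of 4 types.

1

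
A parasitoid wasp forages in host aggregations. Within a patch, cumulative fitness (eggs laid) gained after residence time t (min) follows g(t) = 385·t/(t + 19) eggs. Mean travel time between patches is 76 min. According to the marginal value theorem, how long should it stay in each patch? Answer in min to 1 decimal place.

38.0 min

By the marginal value theorem, leave when the instantaneous gain rate g'(t) equals the habitat-wide average g(t)/(T + t).
g'(t) = 385·19/(t + 19)². Setting 385·19/(t+19)² = 385t/[(t+19)(76+t)] gives 19(76+t) = t(t+19), so t² = 19×76 = 1444.
t* = √1444 = 38 min.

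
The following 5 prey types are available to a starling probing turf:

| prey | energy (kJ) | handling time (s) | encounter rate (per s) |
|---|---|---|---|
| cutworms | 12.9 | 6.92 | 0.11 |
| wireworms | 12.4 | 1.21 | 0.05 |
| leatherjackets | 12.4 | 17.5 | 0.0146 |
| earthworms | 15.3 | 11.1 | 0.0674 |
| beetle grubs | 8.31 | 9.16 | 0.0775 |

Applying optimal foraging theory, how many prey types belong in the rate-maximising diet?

3

Rank by E/h (kJ/s): wireworms 10.2, cutworms 1.86, earthworms 1.38, beetle grubs 0.907, leatherjackets 0.709. Include each in turn until the next type's E/h falls below the running intake rate.
Rate on top 1: 0.5846. cutworms: 1.86 > 0.5846 → include.
Rate on top 2: 1.119. earthworms: 1.38 > 1.119 → include.
Rate on top 3: 1.195. beetle grubs: 0.907 < 1.195 → exclude; stop.
Optimal diet: wireworms, cutworms, earthworms — 3 of 5 types.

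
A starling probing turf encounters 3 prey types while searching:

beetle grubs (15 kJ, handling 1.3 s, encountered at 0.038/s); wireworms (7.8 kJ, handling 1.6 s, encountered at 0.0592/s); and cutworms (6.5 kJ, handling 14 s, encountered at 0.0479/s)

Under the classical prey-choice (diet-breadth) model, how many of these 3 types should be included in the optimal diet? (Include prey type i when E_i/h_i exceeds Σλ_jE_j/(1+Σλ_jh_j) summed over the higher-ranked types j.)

Rank by E/h (kJ/s): beetle grubs 11.5, wireworms 4.88, cutworms 0.464. Include each in turn until the next type's E/h falls below the running intake rate.
Rate on top 1: 0.5432. wireworms: 4.88 > 0.5432 → include.
Rate on top 2: 0.9018. cutworms: 0.464 < 0.9018 → exclude; stop.
Optimal diet: beetle grubs, wireworms — 2 of 3 types.

2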